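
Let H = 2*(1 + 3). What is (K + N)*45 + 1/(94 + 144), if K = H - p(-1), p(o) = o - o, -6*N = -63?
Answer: 99068/119 ≈ 832.50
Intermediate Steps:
N = 21/2 (N = -1/6*(-63) = 21/2 ≈ 10.500)
H = 8 (H = 2*4 = 8)
p(o) = 0
K = 8 (K = 8 - 1*0 = 8 + 0 = 8)
(K + N)*45 + 1/(94 + 144) = (8 + 21/2)*45 + 1/(94 + 144) = (37/2)*45 + 1/238 = 1665/2 + 1/238 = 99068/119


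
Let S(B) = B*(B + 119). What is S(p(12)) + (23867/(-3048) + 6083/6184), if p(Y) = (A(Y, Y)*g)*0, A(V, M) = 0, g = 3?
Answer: -2016446/294513 ≈ -6.8467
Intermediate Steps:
p(Y) = 0 (p(Y) = (0*3)*0 = 0*0 = 0)
S(B) = B*(119 + B)
S(p(12)) + (23867/(-3048) + 6083/6184) = 0*(119 + 0) + (23867/(-3048) + 6083/6184) = 0*119 + (23867*(-1/3048) + 6083*(1/6184)) = 0 + (-23867/3048 + 6083/6184) = 0 - 2016446/294513 = -2016446/294513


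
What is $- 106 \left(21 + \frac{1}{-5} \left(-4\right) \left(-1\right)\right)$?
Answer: $- \frac{10706}{5} \approx -2141.2$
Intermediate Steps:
$- 106 \left(21 + \frac{1}{-5} \left(-4\right) \left(-1\right)\right) = - 106 \left(21 + \left(- \frac{1}{5}\right) \left(-4\right) \left(-1\right)\right) = - 106 \left(21 + \frac{4}{5} \left(-1\right)\right) = - 106 \left(21 - \frac{4}{5}\right) = \left(-106\right) \frac{101}{5} = - \frac{10706}{5}$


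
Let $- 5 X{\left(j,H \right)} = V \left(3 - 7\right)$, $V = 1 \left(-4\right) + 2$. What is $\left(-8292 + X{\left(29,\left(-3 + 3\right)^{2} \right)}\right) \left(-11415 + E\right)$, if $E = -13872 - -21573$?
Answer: $\frac{154012152}{5} \approx 3.0802 \cdot 10^{7}$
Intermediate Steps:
$V = -2$ ($V = -4 + 2 = -2$)
$X{\left(j,H \right)} = - \frac{8}{5}$ ($X{\left(j,H \right)} = - \frac{\left(-2\right) \left(3 - 7\right)}{5} = - \frac{\left(-2\right) \left(-4\right)}{5} = \left(- \frac{1}{5}\right) 8 = - \frac{8}{5}$)
$E = 7701$ ($E = -13872 + 21573 = 7701$)
$\left(-8292 + X{\left(29,\left(-3 + 3\right)^{2} \right)}\right) \left(-11415 + E\right) = \left(-8292 - \frac{8}{5}\right) \left(-11415 + 7701\right) = \left(- \frac{41468}{5}\right) \left(-3714\right) = \frac{154012152}{5}$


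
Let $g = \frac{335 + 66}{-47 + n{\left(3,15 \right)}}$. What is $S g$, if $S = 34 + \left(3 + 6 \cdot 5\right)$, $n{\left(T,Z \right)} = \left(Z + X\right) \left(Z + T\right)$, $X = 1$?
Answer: $\frac{26867}{241} \approx 111.48$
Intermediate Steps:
$n{\left(T,Z \right)} = \left(1 + Z\right) \left(T + Z\right)$ ($n{\left(T,Z \right)} = \left(Z + 1\right) \left(Z + T\right) = \left(1 + Z\right) \left(T + Z\right)$)
$g = \frac{401}{241}$ ($g = \frac{335 + 66}{-47 + \left(3 + 15 + 15^{2} + 3 \cdot 15\right)} = \frac{401}{-47 + \left(3 + 15 + 225 + 45\right)} = \frac{401}{-47 + 288} = \frac{401}{241} \approx 1.6639$)
$S = 67$ ($S = 34 + \left(3 + 30\right) = 34 + 33 = 67$)
$S g = 67 \cdot \frac{401}{241} = \frac{26867}{241}$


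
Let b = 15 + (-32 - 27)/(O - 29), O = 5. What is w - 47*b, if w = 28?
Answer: -19021/24 ≈ -792.54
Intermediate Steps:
b = 419/24 (b = 15 + (-32 - 27)/(5 - 29) = 15 - 59/(-24) = 15 - 59*(-1/24) = 15 + 59/24 = 419/24 ≈ 17.458)
w - 47*b = 28 - 47*419/24 = 28 - 19693/24 = -19021/24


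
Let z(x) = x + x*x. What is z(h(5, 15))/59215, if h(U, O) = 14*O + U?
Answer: 9288/11843 ≈ 0.78426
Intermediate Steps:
h(U, O) = U + 14*O
z(x) = x + x²
z(h(5, 15))/59215 = ((5 + 14*15)*(1 + (5 + 14*15)))/59215 = ((5 + 210)*(1 + (5 + 210)))*(1/59215) = (215*(1 + 215))*(1/59215) = (215*216)*(1/59215) = 46440*(1/59215) = 9288/11843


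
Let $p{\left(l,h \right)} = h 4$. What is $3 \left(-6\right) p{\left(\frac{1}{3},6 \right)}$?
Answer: $-432$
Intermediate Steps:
$p{\left(l,h \right)} = 4 h$
$3 \left(-6\right) p{\left(\frac{1}{3},6 \right)} = 3 \left(-6\right) 4 \cdot 6 = \left(-18\right) 24 = -432$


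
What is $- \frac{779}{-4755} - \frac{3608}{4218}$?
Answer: $- \frac{2311703}{3342765} \approx -0.69155$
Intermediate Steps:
$- \frac{779}{-4755} - \frac{3608}{4218} = \left(-779\right) \left(- \frac{1}{4755}\right) - \frac{1804}{2109} = \frac{779}{4755} - \frac{1804}{2109} = - \frac{2311703}{3342765}$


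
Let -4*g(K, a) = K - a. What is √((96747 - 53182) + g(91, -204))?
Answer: √173965/2 ≈ 208.55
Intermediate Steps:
g(K, a) = -K/4 + a/4 (g(K, a) = -(K - a)/4 = -K/4 + a/4)
√((96747 - 53182) + g(91, -204)) = √((96747 - 53182) + (-¼*91 + (¼)*(-204))) = √(43565 + (-91/4 - 51)) = √(43565 - 295/4) = √(173965/4) = √173965/2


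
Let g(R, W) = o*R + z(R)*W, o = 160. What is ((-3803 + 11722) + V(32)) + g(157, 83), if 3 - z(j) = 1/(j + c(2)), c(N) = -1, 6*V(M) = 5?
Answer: 5192975/156 ≈ 33288.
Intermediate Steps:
V(M) = ⅚ (V(M) = (⅙)*5 = ⅚)
z(j) = 3 - 1/(-1 + j) (z(j) = 3 - 1/(j - 1) = 3 - 1/(-1 + j))
g(R, W) = 160*R + W*(-4 + 3*R)/(-1 + R) (g(R, W) = 160*R + ((-4 + 3*R)/(-1 + R))*W = 160*R + W*(-4 + 3*R)/(-1 + R))
((-3803 + 11722) + V(32)) + g(157, 83) = ((-3803 + 11722) + ⅚) + (83*(-4 + 3*157) + 160*157*(-1 + 157))/(-1 + 157) = (7919 + ⅚) + (83*(-4 + 471) + 160*157*156)/156 = 47519/6 + (83*467 + 3918720)/156 = 47519/6 + (38761 + 3918720)/156 = 47519/6 + (1/156)*3957481 = 47519/6 + 3957481/156 = 5192975/156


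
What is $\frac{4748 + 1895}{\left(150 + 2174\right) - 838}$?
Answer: $\frac{6643}{1486} \approx 4.4704$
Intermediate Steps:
$\frac{4748 + 1895}{\left(150 + 2174\right) - 838} = \frac{6643}{2324 - 838} = \frac{6643}{1486}$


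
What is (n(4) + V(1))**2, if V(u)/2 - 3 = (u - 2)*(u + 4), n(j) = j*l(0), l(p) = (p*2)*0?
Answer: 16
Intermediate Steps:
l(p) = 0 (l(p) = (2*p)*0 = 0)
n(j) = 0 (n(j) = j*0 = 0)
V(u) = 6 + 2*(-2 + u)*(4 + u) (V(u) = 6 + 2*((u - 2)*(u + 4)) = 6 + 2*((-2 + u)*(4 + u)) = 6 + 2*(-2 + u)*(4 + u))
(n(4) + V(1))**2 = (0 + (-10 + 2*1**2 + 4*1))**2 = (0 + (-10 + 2*1 + 4))**2 = (0 + (-10 + 2 + 4))**2 = (0 - 4)**2 = (-4)**2 = 16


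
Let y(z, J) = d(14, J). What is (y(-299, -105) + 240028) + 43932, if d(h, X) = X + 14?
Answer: 283869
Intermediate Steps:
d(h, X) = 14 + X
y(z, J) = 14 + J
(y(-299, -105) + 240028) + 43932 = ((14 - 105) + 240028) + 43932 = (-91 + 240028) + 43932 = 239937 + 43932 = 283869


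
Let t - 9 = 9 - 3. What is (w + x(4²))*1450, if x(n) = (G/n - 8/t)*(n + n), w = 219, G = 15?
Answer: 1008910/3 ≈ 3.3630e+5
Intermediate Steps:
t = 15 (t = 9 + (9 - 3) = 9 + 6 = 15)
x(n) = 2*n*(-8/15 + 15/n) (x(n) = (15/n - 8/15)*(n + n) = (15/n - 8*1/15)*(2*n) = (15/n - 8/15)*(2*n) = (-8/15 + 15/n)*(2*n) = 2*n*(-8/15 + 15/n))
(w + x(4²))*1450 = (219 + (30 - 16/15*4²))*1450 = (219 + (30 - 16/15*16))*1450 = (219 + (30 - 256/15))*1450 = (219 + 194/15)*1450 = (3479/15)*1450 = 1008910/3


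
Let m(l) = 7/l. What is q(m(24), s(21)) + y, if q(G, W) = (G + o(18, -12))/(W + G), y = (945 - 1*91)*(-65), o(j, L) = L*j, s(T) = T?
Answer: -28370787/511 ≈ -55520.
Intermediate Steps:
y = -55510 (y = (945 - 91)*(-65) = 854*(-65) = -55510)
q(G, W) = (-216 + G)/(G + W) (q(G, W) = (G - 12*18)/(W + G) = (G - 216)/(G + W) = (-216 + G)/(G + W))
q(m(24), s(21)) + y = (-216 + 7/24)/(7/24 + 21) - 55510 = -5177/24/(511/24) - 55510 = (24/511)*(-5177/24) - 55510 = -5177/511 - 55510 = -28370787/511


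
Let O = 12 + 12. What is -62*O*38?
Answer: -56544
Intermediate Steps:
O = 24
-62*O*38 = -62*24*38 = -1488*38 = -56544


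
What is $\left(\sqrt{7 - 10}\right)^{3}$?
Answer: $- 3 i \sqrt{3} \approx - 5.1962 i$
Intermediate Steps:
$\left(\sqrt{7 - 10}\right)^{3} = \left(\sqrt{-3}\right)^{3} = \left(i \sqrt{3}\right)^{3} = - 3 i \sqrt{3}$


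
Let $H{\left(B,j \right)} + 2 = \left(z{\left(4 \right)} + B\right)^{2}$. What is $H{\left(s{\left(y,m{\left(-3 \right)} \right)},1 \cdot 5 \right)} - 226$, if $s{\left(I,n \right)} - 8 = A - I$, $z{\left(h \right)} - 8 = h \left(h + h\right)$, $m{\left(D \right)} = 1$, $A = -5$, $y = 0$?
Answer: $1621$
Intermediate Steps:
$z{\left(h \right)} = 8 + 2 h^{2}$ ($z{\left(h \right)} = 8 + h \left(h + h\right) = 8 + h 2 h = 8 + 2 h^{2}$)
$s{\left(I,n \right)} = 3 - I$ ($s{\left(I,n \right)} = 8 - \left(5 + I\right) = 3 - I$)
$H{\left(B,j \right)} = -2 + \left(40 + B\right)^{2}$ ($H{\left(B,j \right)} = -2 + \left(\left(8 + 2 \cdot 4^{2}\right) + B\right)^{2} = -2 + \left(\left(8 + 2 \cdot 16\right) + B\right)^{2} = -2 + \left(\left(8 + 32\right) + B\right)^{2} = -2 + \left(40 + B\right)^{2}$)
$H{\left(s{\left(y,m{\left(-3 \right)} \right)},1 \cdot 5 \right)} - 226 = \left(-2 + \left(40 + \left(3 - 0\right)\right)^{2}\right) - 226 = \left(-2 + \left(40 + \left(3 + 0\right)\right)^{2}\right) - 226 = \left(-2 + \left(40 + 3\right)^{2}\right) - 226 = \left(-2 + 43^{2}\right) - 226 = \left(-2 + 1849\right) - 226 = 1847 - 226 = 1621$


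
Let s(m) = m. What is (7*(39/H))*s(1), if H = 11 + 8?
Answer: 273/19 ≈ 14.368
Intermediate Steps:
H = 19
(7*(39/H))*s(1) = (7*(39/19))*1 = (273/19)*1 = 273/19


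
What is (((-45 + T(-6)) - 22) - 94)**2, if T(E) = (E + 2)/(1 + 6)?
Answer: 1279161/49 ≈ 26105.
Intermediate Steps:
T(E) = 2/7 + E/7 (T(E) = (2 + E)/7 = (2 + E)*(1/7) = 2/7 + E/7)
(((-45 + T(-6)) - 22) - 94)**2 = (((-45 + (2/7 + (1/7)*(-6))) - 22) - 94)**2 = (((-45 + (2/7 - 6/7)) - 22) - 94)**2 = (((-45 - 4/7) - 22) - 94)**2 = ((-319/7 - 22) - 94)**2 = (-473/7 - 94)**2 = (-1131/7)**2 = 1279161/49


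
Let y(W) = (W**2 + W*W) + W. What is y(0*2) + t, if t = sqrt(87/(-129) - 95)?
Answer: 11*I*sqrt(1462)/43 ≈ 9.7813*I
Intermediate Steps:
t = 11*I*sqrt(1462)/43 (t = sqrt(87*(-1/129) - 95) = sqrt(-29/43 - 95) = sqrt(-4114/43) = 11*I*sqrt(1462)/43 ≈ 9.7813*I)
y(W) = W + 2*W**2 (y(W) = (W**2 + W**2) + W = 2*W**2 + W = W + 2*W**2)
y(0*2) + t = (0*2)*(1 + 2*(0*2)) + 11*I*sqrt(1462)/43 = 0*(1 + 2*0) + 11*I*sqrt(1462)/43 = 0*(1 + 0) + 11*I*sqrt(1462)/43 = 0*1 + 11*I*sqrt(1462)/43 = 0 + 11*I*sqrt(1462)/43 = 11*I*sqrt(1462)/43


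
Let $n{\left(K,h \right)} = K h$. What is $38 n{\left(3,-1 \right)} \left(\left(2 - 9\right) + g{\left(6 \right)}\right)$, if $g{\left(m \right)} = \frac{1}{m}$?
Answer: $779$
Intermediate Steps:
$38 n{\left(3,-1 \right)} \left(\left(2 - 9\right) + g{\left(6 \right)}\right) = 38 \cdot 3 \left(-1\right) \left(\left(2 - 9\right) + \frac{1}{6}\right) = 38 \left(-3\right) \left(-7 + \frac{1}{6}\right) = \left(-114\right) \left(- \frac{41}{6}\right) = 779$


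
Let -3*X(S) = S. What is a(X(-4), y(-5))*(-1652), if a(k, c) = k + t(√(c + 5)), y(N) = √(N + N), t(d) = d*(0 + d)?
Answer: -31388/3 - 1652*I*√10 ≈ -10463.0 - 5224.1*I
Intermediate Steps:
X(S) = -S/3
t(d) = d² (t(d) = d*d = d²)
y(N) = √2*√N (y(N) = √(2*N) = √2*√N)
a(k, c) = 5 + c + k (a(k, c) = k + (√(c + 5))² = k + (√(5 + c))² = k + (5 + c) = 5 + c + k)
a(X(-4), y(-5))*(-1652) = (5 + √2*√(-5) - ⅓*(-4))*(-1652) = (5 + √2*(I*√5) + 4/3)*(-1652) = (5 + I*√10 + 4/3)*(-1652) = (19/3 + I*√10)*(-1652) = -31388/3 - 1652*I*√10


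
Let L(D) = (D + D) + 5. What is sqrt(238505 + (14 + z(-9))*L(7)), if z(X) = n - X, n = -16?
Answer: sqrt(238638) ≈ 488.51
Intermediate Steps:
L(D) = 5 + 2*D (L(D) = 2*D + 5 = 5 + 2*D)
z(X) = -16 - X
sqrt(238505 + (14 + z(-9))*L(7)) = sqrt(238505 + (14 + (-16 - 1*(-9)))*(5 + 2*7)) = sqrt(238505 + (14 + (-16 + 9))*(5 + 14)) = sqrt(238505 + (14 - 7)*19) = sqrt(238505 + 7*19) = sqrt(238505 + 133) = sqrt(238638)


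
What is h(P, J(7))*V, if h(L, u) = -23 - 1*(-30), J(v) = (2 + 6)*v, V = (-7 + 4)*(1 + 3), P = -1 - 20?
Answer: -84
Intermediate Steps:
P = -21
V = -12 (V = -3*4 = -12)
J(v) = 8*v
h(L, u) = 7 (h(L, u) = -23 + 30 = 7)
h(P, J(7))*V = 7*(-12) = -84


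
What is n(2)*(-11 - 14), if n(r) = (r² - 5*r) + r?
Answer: 100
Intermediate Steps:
n(r) = r² - 4*r
n(2)*(-11 - 14) = (2*(-4 + 2))*(-11 - 14) = (2*(-2))*(-25) = -4*(-25) = 100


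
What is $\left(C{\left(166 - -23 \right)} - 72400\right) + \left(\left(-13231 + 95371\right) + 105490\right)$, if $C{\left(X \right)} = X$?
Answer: $115419$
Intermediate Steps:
$\left(C{\left(166 - -23 \right)} - 72400\right) + \left(\left(-13231 + 95371\right) + 105490\right) = \left(\left(166 - -23\right) - 72400\right) + \left(\left(-13231 + 95371\right) + 105490\right) = \left(\left(166 + 23\right) - 72400\right) + \left(82140 + 105490\right) = \left(189 - 72400\right) + 187630 = -72211 + 187630 = 115419$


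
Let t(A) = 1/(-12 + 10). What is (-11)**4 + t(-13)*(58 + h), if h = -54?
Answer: 14639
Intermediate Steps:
t(A) = -1/2 (t(A) = 1/(-2) = -1/2)
(-11)**4 + t(-13)*(58 + h) = (-11)**4 - (58 - 54)/2 = 14641 - 1/2*4 = 14641 - 2 = 14639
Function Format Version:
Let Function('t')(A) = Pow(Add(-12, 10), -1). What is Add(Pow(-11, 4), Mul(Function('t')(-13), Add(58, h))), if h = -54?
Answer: 14639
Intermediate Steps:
Function('t')(A) = Rational(-1, 2) (Function('t')(A) = Pow(-2, -1) = Rational(-1, 2))
Add(Pow(-11, 4), Mul(Function('t')(-13), Add(58, h))) = Add(Pow(-11, 4), Mul(Rational(-1, 2), Add(58, -54))) = Add(14641, Mul(Rational(-1, 2), 4)) = Add(14641, -2) = 14639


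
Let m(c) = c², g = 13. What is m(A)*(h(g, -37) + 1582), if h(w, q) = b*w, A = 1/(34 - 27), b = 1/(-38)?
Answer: 60103/1862 ≈ 32.279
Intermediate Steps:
b = -1/38 ≈ -0.026316
A = ⅐ (A = 1/7 = ⅐ ≈ 0.14286)
h(w, q) = -w/38
m(A)*(h(g, -37) + 1582) = (⅐)²*(-1/38*13 + 1582) = (-13/38 + 1582)/49 = (1/49)*(60103/38) = 60103/1862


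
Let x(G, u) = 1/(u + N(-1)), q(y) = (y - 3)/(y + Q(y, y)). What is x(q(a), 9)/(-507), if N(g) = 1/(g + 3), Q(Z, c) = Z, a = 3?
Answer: -2/9633 ≈ -0.00020762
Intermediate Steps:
q(y) = (-3 + y)/(2*y) (q(y) = (y - 3)/(y + y) = (-3 + y)/((2*y)) = (-3 + y)*(1/(2*y)) = (-3 + y)/(2*y))
N(g) = 1/(3 + g)
x(G, u) = 1/(½ + u) (x(G, u) = 1/(u + 1/(3 - 1)) = 1/(u + 1/2) = 1/(u + ½) = 1/(½ + u))
x(q(a), 9)/(-507) = (2/(1 + 2*9))/(-507) = (2/(1 + 18))*(-1/507) = (2/19)*(-1/507) = -2/9633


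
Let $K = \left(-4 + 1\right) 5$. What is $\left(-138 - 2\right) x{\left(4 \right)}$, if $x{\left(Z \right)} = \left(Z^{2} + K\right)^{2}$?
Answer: $-140$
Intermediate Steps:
$K = -15$ ($K = \left(-3\right) 5 = -15$)
$x{\left(Z \right)} = \left(-15 + Z^{2}\right)^{2}$ ($x{\left(Z \right)} = \left(Z^{2} - 15\right)^{2} = \left(-15 + Z^{2}\right)^{2}$)
$\left(-138 - 2\right) x{\left(4 \right)} = \left(-138 - 2\right) \left(-15 + 4^{2}\right)^{2} = - 140 \left(-15 + 16\right)^{2} = - 140 \cdot 1^{2} = \left(-140\right) 1 = -140$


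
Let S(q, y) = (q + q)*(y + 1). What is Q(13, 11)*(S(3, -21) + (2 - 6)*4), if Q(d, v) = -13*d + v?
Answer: 21488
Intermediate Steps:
S(q, y) = 2*q*(1 + y) (S(q, y) = (2*q)*(1 + y) = 2*q*(1 + y))
Q(d, v) = v - 13*d
Q(13, 11)*(S(3, -21) + (2 - 6)*4) = (11 - 13*13)*(2*3*(1 - 21) + (2 - 6)*4) = (11 - 169)*(2*3*(-20) - 4*4) = -158*(-120 - 16) = -158*(-136) = 21488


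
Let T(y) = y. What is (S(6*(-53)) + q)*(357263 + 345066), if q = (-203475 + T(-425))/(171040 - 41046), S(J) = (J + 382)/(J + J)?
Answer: -12115176654658/10334523 ≈ -1.1723e+6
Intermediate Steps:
S(J) = (382 + J)/(2*J) (S(J) = (382 + J)/((2*J)) = (382 + J)*(1/(2*J)) = (382 + J)/(2*J))
q = -101950/64997 (q = (-203475 - 425)/(171040 - 41046) = -203900/129994 = -203900*1/129994 = -101950/64997 ≈ -1.5685)
(S(6*(-53)) + q)*(357263 + 345066) = ((382 + 6*(-53))/(2*((6*(-53)))) - 101950/64997)*(357263 + 345066) = ((½)*(382 - 318)/(-318) - 101950/64997)*702329 = ((½)*(-1/318)*64 - 101950/64997)*702329 = (-16/159 - 101950/64997)*702329 = -17250002/10334523*702329 = -12115176654658/10334523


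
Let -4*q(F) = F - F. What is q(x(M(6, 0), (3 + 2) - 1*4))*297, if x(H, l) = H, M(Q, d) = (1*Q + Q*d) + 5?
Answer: 0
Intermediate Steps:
M(Q, d) = 5 + Q + Q*d (M(Q, d) = (Q + Q*d) + 5 = 5 + Q + Q*d)
q(F) = 0 (q(F) = -(F - F)/4 = -¼*0 = 0)
q(x(M(6, 0), (3 + 2) - 1*4))*297 = 0*297 = 0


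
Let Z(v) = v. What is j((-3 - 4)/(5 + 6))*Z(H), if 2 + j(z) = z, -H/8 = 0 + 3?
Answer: 696/11 ≈ 63.273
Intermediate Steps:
H = -24 (H = -8*(0 + 3) = -8*3 = -24)
j(z) = -2 + z
j((-3 - 4)/(5 + 6))*Z(H) = (-2 + (-3 - 4)/(5 + 6))*(-24) = (-2 - 7/11)*(-24) = -29/11*(-24) = 696/11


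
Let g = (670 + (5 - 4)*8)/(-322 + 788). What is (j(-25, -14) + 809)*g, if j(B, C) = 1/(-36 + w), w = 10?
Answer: 7130187/6058 ≈ 1177.0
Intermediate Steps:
g = 339/233 (g = (670 + 1*8)/466 = (670 + 8)*(1/466) = 678*(1/466) = 339/233 ≈ 1.4549)
j(B, C) = -1/26 (j(B, C) = 1/(-36 + 10) = 1/(-26) = -1/26)
(j(-25, -14) + 809)*g = (-1/26 + 809)*(339/233) = (21033/26)*(339/233) = 7130187/6058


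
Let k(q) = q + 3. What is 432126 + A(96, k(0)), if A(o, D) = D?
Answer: 432129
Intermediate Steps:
k(q) = 3 + q
432126 + A(96, k(0)) = 432126 + (3 + 0) = 432126 + 3 = 432129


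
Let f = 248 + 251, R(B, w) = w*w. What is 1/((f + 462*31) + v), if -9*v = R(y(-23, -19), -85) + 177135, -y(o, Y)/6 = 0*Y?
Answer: -9/50971 ≈ -0.00017657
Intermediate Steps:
y(o, Y) = 0 (y(o, Y) = -0*Y = -6*0 = 0)
R(B, w) = w²
f = 499
v = -184360/9 (v = -((-85)² + 177135)/9 = -(7225 + 177135)/9 = -⅑*184360 = -184360/9 ≈ -20484.)
1/((f + 462*31) + v) = 1/((499 + 462*31) - 184360/9) = 1/((499 + 14322) - 184360/9) = 1/(14821 - 184360/9) = 1/(-50971/9) = -9/50971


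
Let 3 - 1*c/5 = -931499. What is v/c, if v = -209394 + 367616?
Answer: 79111/2328755 ≈ 0.033971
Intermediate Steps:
c = 4657510 (c = 15 - 5*(-931499) = 15 + 4657495 = 4657510)
v = 158222
v/c = 158222/4657510 = 158222*(1/4657510) = 79111/2328755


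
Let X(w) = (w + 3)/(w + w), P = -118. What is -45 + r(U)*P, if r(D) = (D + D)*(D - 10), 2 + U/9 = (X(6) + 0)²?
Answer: -4485051/64 ≈ -70079.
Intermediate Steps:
X(w) = (3 + w)/(2*w) (X(w) = (3 + w)/((2*w)) = (3 + w)*(1/(2*w)) = (3 + w)/(2*w))
U = -207/16 (U = -18 + 9*((½)*(3 + 6)/6 + 0)² = -18 + 9*((½)*(⅙)*9 + 0)² = -18 + 9*(¾ + 0)² = -18 + 9*(¾)² = -18 + 9*(9/16) = -18 + 81/16 = -207/16 ≈ -12.938)
r(D) = 2*D*(-10 + D) (r(D) = (2*D)*(-10 + D) = 2*D*(-10 + D))
-45 + r(U)*P = -45 + (2*(-207/16)*(-10 - 207/16))*(-118) = -45 + (2*(-207/16)*(-367/16))*(-118) = -45 + (75969/128)*(-118) = -45 - 4482171/64 = -4485051/64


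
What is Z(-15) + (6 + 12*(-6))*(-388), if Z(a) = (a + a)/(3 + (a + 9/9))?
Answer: 281718/11 ≈ 25611.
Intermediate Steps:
Z(a) = 2*a/(4 + a) (Z(a) = (2*a)/(3 + (a + 9*(⅑))) = (2*a)/(3 + (a + 1)) = (2*a)/(3 + (1 + a)) = (2*a)/(4 + a) = 2*a/(4 + a))
Z(-15) + (6 + 12*(-6))*(-388) = 2*(-15)/(4 - 15) + (6 + 12*(-6))*(-388) = 2*(-15)/(-11) + (6 - 72)*(-388) = 2*(-15)*(-1/11) - 66*(-388) = 30/11 + 25608 = 281718/11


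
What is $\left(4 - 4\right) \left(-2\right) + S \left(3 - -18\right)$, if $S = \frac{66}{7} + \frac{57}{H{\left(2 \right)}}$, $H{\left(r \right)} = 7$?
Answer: $369$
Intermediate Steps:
$S = \frac{123}{7}$ ($S = \frac{66}{7} + \frac{57}{7} = \frac{123}{7} \approx 17.571$)
$\left(4 - 4\right) \left(-2\right) + S \left(3 - -18\right) = \left(4 - 4\right) \left(-2\right) + \frac{123 \left(3 - -18\right)}{7} = 0 \left(-2\right) + \frac{123 \left(3 + 18\right)}{7} = 0 + \frac{123}{7} \cdot 21 = 0 + 369 = 369$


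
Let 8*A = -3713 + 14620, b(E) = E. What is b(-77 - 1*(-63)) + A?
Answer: 10795/8 ≈ 1349.4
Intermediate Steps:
A = 10907/8 (A = (-3713 + 14620)/8 = (⅛)*10907 = 10907/8 ≈ 1363.4)
b(-77 - 1*(-63)) + A = (-77 - 1*(-63)) + 10907/8 = (-77 + 63) + 10907/8 = -14 + 10907/8 = 10795/8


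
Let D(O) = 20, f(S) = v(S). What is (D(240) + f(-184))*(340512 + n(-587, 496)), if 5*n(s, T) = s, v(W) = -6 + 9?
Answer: 39145379/5 ≈ 7.8291e+6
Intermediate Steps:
v(W) = 3
f(S) = 3
n(s, T) = s/5
(D(240) + f(-184))*(340512 + n(-587, 496)) = (20 + 3)*(340512 + (⅕)*(-587)) = 23*(340512 - 587/5) = 23*(1701973/5) = 39145379/5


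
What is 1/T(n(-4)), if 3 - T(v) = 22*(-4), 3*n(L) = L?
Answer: 1/91 ≈ 0.010989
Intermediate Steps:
n(L) = L/3
T(v) = 91 (T(v) = 3 - 22*(-4) = 3 - 1*(-88) = 3 + 88 = 91)
1/T(n(-4)) = 1/91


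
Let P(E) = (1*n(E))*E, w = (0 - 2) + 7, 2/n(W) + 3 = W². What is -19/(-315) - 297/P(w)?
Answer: -205802/315 ≈ -653.34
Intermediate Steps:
n(W) = 2/(-3 + W²)
w = 5 (w = -2 + 7 = 5)
P(E) = 2*E/(-3 + E²) (P(E) = (1*(2/(-3 + E²)))*E = (2/(-3 + E²))*E = 2*E/(-3 + E²))
-19/(-315) - 297/P(w) = -19/(-315) - 297/(2*5/(-3 + 5²)) = -19*(-1/315) - 297/(2*5/(-3 + 25)) = 19/315 - 297/(2*5/22) = 19/315 - 297/(2*5*(1/22)) = 19/315 - 297/5/11 = 19/315 - 297*11/5 = 19/315 - 3267/5 = -205802/315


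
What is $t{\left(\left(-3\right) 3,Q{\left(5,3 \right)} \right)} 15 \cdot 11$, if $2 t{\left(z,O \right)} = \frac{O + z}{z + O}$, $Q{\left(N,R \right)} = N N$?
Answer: $\frac{165}{2} \approx 82.5$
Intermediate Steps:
$Q{\left(N,R \right)} = N^{2}$
$t{\left(z,O \right)} = \frac{1}{2}$ ($t{\left(z,O \right)} = \frac{\left(O + z\right) \frac{1}{z + O}}{2} = \frac{\left(O + z\right) \frac{1}{O + z}}{2} = \frac{1}{2} \cdot 1 = \frac{1}{2}$)
$t{\left(\left(-3\right) 3,Q{\left(5,3 \right)} \right)} 15 \cdot 11 = \frac{1}{2} \cdot 15 \cdot 11 = \frac{15}{2} \cdot 11 = \frac{165}{2}$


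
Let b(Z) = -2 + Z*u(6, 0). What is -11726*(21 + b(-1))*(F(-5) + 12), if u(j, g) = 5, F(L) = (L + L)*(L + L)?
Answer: -18386368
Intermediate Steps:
F(L) = 4*L**2 (F(L) = (2*L)*(2*L) = 4*L**2)
b(Z) = -2 + 5*Z (b(Z) = -2 + Z*5 = -2 + 5*Z)
-11726*(21 + b(-1))*(F(-5) + 12) = -11726*(21 + (-2 + 5*(-1)))*(4*(-5)**2 + 12) = -11726*(21 + (-2 - 5))*(4*25 + 12) = -11726*(21 - 7)*(100 + 12) = -164164*112 = -11726*1568 = -18386368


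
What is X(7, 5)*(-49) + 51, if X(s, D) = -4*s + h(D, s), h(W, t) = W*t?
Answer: -292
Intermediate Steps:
X(s, D) = -4*s + D*s
X(7, 5)*(-49) + 51 = (7*(-4 + 5))*(-49) + 51 = (7*1)*(-49) + 51 = 7*(-49) + 51 = -343 + 51 = -292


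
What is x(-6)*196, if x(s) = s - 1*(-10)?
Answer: 784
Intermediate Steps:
x(s) = 10 + s (x(s) = s + 10 = 10 + s)
x(-6)*196 = (10 - 6)*196 = 4*196 = 784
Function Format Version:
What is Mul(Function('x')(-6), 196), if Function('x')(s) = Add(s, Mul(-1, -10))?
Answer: 784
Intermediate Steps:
Function('x')(s) = Add(10, s) (Function('x')(s) = Add(s, 10) = Add(10, s))
Mul(Function('x')(-6), 196) = Mul(Add(10, -6), 196) = Mul(4, 196) = 784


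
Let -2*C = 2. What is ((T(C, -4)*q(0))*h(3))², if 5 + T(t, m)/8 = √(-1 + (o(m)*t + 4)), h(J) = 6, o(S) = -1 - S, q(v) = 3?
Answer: 518400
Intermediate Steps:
C = -1 (C = -½*2 = -1)
T(t, m) = -40 + 8*√(3 + t*(-1 - m)) (T(t, m) = -40 + 8*√(-1 + ((-1 - m)*t + 4)) = -40 + 8*√(-1 + (t*(-1 - m) + 4)) = -40 + 8*√(-1 + (4 + t*(-1 - m))) = -40 + 8*√(3 + t*(-1 - m)))
((T(C, -4)*q(0))*h(3))² = (((-40 + 8*√(3 - 1*(-1)*(1 - 4)))*3)*6)² = (((-40 + 8*√(3 - 1*(-1)*(-3)))*3)*6)² = (((-40 + 8*√(3 - 3))*3)*6)² = (((-40 + 8*√0)*3)*6)² = (((-40 + 8*0)*3)*6)² = (((-40 + 0)*3)*6)² = (-40*3*6)² = (-120*6)² = (-720)² = 518400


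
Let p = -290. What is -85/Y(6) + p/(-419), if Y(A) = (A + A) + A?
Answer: -30395/7542 ≈ -4.0301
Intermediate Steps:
Y(A) = 3*A (Y(A) = 2*A + A = 3*A)
-85/Y(6) + p/(-419) = -85/(3*6) - 290/(-419) = -85/18 - 290*(-1/419) = -85*1/18 + 290/419 = -85/18 + 290/419 = -30395/7542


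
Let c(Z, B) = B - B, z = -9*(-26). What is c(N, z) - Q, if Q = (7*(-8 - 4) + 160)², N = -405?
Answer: -5776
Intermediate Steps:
z = 234
Q = 5776 (Q = (7*(-12) + 160)² = (-84 + 160)² = 76² = 5776)
c(Z, B) = 0
c(N, z) - Q = 0 - 1*5776 = 0 - 5776 = -5776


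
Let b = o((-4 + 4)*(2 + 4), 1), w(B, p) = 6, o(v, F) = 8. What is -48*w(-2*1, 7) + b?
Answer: -280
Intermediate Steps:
b = 8
-48*w(-2*1, 7) + b = -48*6 + 8 = -288 + 8 = -280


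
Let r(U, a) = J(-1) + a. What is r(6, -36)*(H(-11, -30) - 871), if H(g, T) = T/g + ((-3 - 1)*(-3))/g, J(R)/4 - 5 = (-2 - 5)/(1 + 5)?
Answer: 592906/33 ≈ 17967.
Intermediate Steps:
J(R) = 46/3 (J(R) = 20 + 4*((-2 - 5)/(1 + 5)) = 20 + 4*(-7/6) = 20 - 14/3 = 46/3)
r(U, a) = 46/3 + a
H(g, T) = 12/g + T/g (H(g, T) = T/g + (-4*(-3))/g = T/g + 12/g = 12/g + T/g)
r(6, -36)*(H(-11, -30) - 871) = (46/3 - 36)*((12 - 30)/(-11) - 871) = -62*(-1/11*(-18) - 871)/3 = -62*(18/11 - 871)/3 = -62/3*(-9563/11) = 592906/33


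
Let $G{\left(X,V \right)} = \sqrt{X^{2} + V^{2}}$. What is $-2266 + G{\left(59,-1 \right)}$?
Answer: $-2266 + \sqrt{3482} \approx -2207.0$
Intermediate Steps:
$G{\left(X,V \right)} = \sqrt{V^{2} + X^{2}}$
$-2266 + G{\left(59,-1 \right)} = -2266 + \sqrt{\left(-1\right)^{2} + 59^{2}} = -2266 + \sqrt{1 + 3481} = -2266 + \sqrt{3482}$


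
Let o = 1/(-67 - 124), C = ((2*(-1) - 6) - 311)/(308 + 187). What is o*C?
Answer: 29/8595 ≈ 0.0033741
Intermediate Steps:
C = -29/45 (C = ((-2 - 6) - 311)/495 = (-8 - 311)*(1/495) = -319*1/495 = -29/45 ≈ -0.64444)
o = -1/191 (o = 1/(-191) = -1/191 ≈ -0.0052356)
o*C = -1/191*(-29/45) = 29/8595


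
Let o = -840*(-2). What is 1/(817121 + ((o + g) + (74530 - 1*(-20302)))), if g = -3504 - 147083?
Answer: 1/763046 ≈ 1.3105e-6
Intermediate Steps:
g = -150587
o = 1680
1/(817121 + ((o + g) + (74530 - 1*(-20302)))) = 1/(817121 + ((1680 - 150587) + (74530 - 1*(-20302)))) = 1/(817121 + (-148907 + (74530 + 20302))) = 1/(817121 + (-148907 + 94832)) = 1/(817121 - 54075) = 1/763046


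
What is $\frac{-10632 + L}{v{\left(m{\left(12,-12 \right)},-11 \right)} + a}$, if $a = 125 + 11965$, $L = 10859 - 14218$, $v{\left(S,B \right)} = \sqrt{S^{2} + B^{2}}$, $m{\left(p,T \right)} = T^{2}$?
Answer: $- \frac{169151190}{146147243} + \frac{13991 \sqrt{20857}}{146147243} \approx -1.1436$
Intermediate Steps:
$v{\left(S,B \right)} = \sqrt{B^{2} + S^{2}}$
$L = -3359$ ($L = 10859 - 14218 = -3359$)
$a = 12090$
$\frac{-10632 + L}{v{\left(m{\left(12,-12 \right)},-11 \right)} + a} = \frac{-10632 - 3359}{\sqrt{\left(-11\right)^{2} + \left(\left(-12\right)^{2}\right)^{2}} + 12090} = - \frac{13991}{\sqrt{121 + 144^{2}} + 12090} = - \frac{13991}{\sqrt{121 + 20736} + 12090} = - \frac{13991}{\sqrt{20857} + 12090} = - \frac{13991}{12090 + \sqrt{20857}}$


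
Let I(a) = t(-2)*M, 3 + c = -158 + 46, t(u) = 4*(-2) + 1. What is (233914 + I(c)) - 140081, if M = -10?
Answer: 93903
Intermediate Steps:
t(u) = -7 (t(u) = -8 + 1 = -7)
c = -115 (c = -3 + (-158 + 46) = -3 - 112 = -115)
I(a) = 70 (I(a) = -7*(-10) = 70)
(233914 + I(c)) - 140081 = (233914 + 70) - 140081 = 233984 - 140081 = 93903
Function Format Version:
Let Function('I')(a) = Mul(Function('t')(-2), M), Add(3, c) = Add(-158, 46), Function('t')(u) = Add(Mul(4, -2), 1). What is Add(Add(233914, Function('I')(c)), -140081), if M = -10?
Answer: 93903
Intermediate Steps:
Function('t')(u) = -7 (Function('t')(u) = Add(-8, 1) = -7)
c = -115 (c = Add(-3, Add(-158, 46)) = Add(-3, -112) = -115)
Function('I')(a) = 70 (Function('I')(a) = Mul(-7, -10) = 70)
Add(Add(233914, Function('I')(c)), -140081) = Add(Add(233914, 70), -140081) = Add(233984, -140081) = 93903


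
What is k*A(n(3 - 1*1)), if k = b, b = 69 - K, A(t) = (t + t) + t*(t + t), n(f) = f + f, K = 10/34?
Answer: 46720/17 ≈ 2748.2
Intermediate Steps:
K = 5/17 (K = 10*(1/34) = 5/17 ≈ 0.29412)
n(f) = 2*f
A(t) = 2*t + 2*t² (A(t) = 2*t + t*(2*t) = 2*t + 2*t²)
b = 1168/17 (b = 69 - 1*5/17 = 69 - 5/17 = 1168/17 ≈ 68.706)
k = 1168/17 ≈ 68.706
k*A(n(3 - 1*1)) = 1168*(2*(2*(3 - 1*1))*(1 + 2*(3 - 1*1)))/17 = 1168*(2*(2*(3 - 1))*(1 + 2*(3 - 1)))/17 = 1168*(2*(2*2)*(1 + 2*2))/17 = 1168*(2*4*(1 + 4))/17 = 1168*(2*4*5)/17 = (1168/17)*40 = 46720/17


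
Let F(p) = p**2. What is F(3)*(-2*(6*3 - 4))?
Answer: -252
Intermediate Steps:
F(3)*(-2*(6*3 - 4)) = 3**2*(-2*(6*3 - 4)) = 9*(-2*(18 - 4)) = 9*(-2*14) = 9*(-28) = -252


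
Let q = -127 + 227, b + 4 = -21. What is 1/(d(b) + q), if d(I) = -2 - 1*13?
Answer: 1/85 ≈ 0.011765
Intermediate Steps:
b = -25 (b = -4 - 21 = -25)
d(I) = -15 (d(I) = -2 - 13 = -15)
q = 100
1/(d(b) + q) = 1/(-15 + 100) = 1/85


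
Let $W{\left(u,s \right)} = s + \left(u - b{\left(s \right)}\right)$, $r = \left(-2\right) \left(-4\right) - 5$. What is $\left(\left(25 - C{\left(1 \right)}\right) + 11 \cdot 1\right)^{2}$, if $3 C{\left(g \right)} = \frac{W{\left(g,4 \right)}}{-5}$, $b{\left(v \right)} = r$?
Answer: $\frac{293764}{225} \approx 1305.6$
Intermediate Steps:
$r = 3$ ($r = 8 - 5 = 3$)
$b{\left(v \right)} = 3$
$W{\left(u,s \right)} = -3 + s + u$ ($W{\left(u,s \right)} = s + \left(u - 3\right) = s + \left(-3 + u\right) = -3 + s + u$)
$C{\left(g \right)} = - \frac{1}{15} - \frac{g}{15}$ ($C{\left(g \right)} = \frac{\left(-3 + 4 + g\right) \frac{1}{-5}}{3} = \frac{\left(1 + g\right) \left(- \frac{1}{5}\right)}{3} = \frac{- \frac{1}{5} - \frac{g}{5}}{3} = - \frac{1}{15} - \frac{g}{15}$)
$\left(\left(25 - C{\left(1 \right)}\right) + 11 \cdot 1\right)^{2} = \left(\left(25 - \left(- \frac{1}{15} - \frac{1}{15}\right)\right) + 11 \cdot 1\right)^{2} = \left(\left(25 - \left(- \frac{1}{15} - \frac{1}{15}\right)\right) + 11\right)^{2} = \left(\left(25 - - \frac{2}{15}\right) + 11\right)^{2} = \left(\left(25 + \frac{2}{15}\right) + 11\right)^{2} = \left(\frac{377}{15} + 11\right)^{2} = \left(\frac{542}{15}\right)^{2} = \frac{293764}{225}$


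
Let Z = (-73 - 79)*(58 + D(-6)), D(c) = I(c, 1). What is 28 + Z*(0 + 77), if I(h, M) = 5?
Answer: -737324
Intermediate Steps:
D(c) = 5
Z = -9576 (Z = (-73 - 79)*(58 + 5) = -152*63 = -9576)
28 + Z*(0 + 77) = 28 - 9576*(0 + 77) = 28 - 9576*77 = 28 - 737352 = -737324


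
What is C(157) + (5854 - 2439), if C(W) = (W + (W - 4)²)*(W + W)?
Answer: 7403139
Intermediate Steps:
C(W) = 2*W*(W + (-4 + W)²) (C(W) = (W + (-4 + W)²)*(2*W) = 2*W*(W + (-4 + W)²))
C(157) + (5854 - 2439) = 2*157*(157 + (-4 + 157)²) + (5854 - 2439) = 2*157*(157 + 153²) + 3415 = 2*157*(157 + 23409) + 3415 = 2*157*23566 + 3415 = 7399724 + 3415 = 7403139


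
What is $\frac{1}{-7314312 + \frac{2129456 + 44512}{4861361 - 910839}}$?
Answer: $- \frac{1975261}{14447674148448} \approx -1.3672 \cdot 10^{-7}$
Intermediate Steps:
$\frac{1}{-7314312 + \frac{2129456 + 44512}{4861361 - 910839}} = \frac{1}{-7314312 + \frac{2173968}{3950522}} = \frac{1}{-7314312 + 2173968 \cdot \frac{1}{3950522}} = \frac{1}{-7314312 + \frac{1086984}{1975261}} = \frac{1}{- \frac{14447674148448}{1975261}} = - \frac{1975261}{14447674148448}$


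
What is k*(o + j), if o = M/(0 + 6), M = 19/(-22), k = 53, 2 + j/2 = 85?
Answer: 1160329/132 ≈ 8790.4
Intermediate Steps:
j = 166 (j = -4 + 2*85 = -4 + 170 = 166)
M = -19/22 (M = 19*(-1/22) = -19/22 ≈ -0.86364)
o = -19/132 (o = -19/(22*(0 + 6)) = -19/22/6 = -19/22*⅙ = -19/132 ≈ -0.14394)
k*(o + j) = 53*(-19/132 + 166) = 53*(21893/132) = 1160329/132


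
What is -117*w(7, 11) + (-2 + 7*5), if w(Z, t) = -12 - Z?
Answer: 2256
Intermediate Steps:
-117*w(7, 11) + (-2 + 7*5) = -117*(-12 - 1*7) + (-2 + 7*5) = -117*(-12 - 7) + (-2 + 35) = -117*(-19) + 33 = 2223 + 33 = 2256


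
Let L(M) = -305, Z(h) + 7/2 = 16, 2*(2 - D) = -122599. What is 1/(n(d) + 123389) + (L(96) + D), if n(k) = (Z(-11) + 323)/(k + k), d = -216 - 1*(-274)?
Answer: 3492283730031/57253838 ≈ 60997.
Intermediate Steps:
D = 122603/2 (D = 2 - 1/2*(-122599) = 2 + 122599/2 = 122603/2 ≈ 61302.)
Z(h) = 25/2 (Z(h) = -7/2 + 16 = 25/2)
d = 58 (d = -216 + 274 = 58)
n(k) = 671/(4*k) (n(k) = (25/2 + 323)/(k + k) = 671/(2*((2*k))) = 671*(1/(2*k))/2 = 671/(4*k))
1/(n(d) + 123389) + (L(96) + D) = 1/((671/4)/58 + 123389) + (-305 + 122603/2) = 1/((671/4)*(1/58) + 123389) + 121993/2 = 1/(671/232 + 123389) + 121993/2 = 1/(28626919/232) + 121993/2 = 232/28626919 + 121993/2 = 3492283730031/57253838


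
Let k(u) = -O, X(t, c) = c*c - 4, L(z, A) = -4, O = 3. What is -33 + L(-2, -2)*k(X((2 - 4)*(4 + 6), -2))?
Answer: -21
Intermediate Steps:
X(t, c) = -4 + c**2 (X(t, c) = c**2 - 4 = -4 + c**2)
k(u) = -3 (k(u) = -1*3 = -3)
-33 + L(-2, -2)*k(X((2 - 4)*(4 + 6), -2)) = -33 - 4*(-3) = -33 + 12 = -21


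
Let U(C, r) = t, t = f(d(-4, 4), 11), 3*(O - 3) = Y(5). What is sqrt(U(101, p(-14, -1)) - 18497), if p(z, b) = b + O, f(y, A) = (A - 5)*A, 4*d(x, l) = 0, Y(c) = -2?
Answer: I*sqrt(18431) ≈ 135.76*I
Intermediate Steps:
d(x, l) = 0 (d(x, l) = (1/4)*0 = 0)
O = 7/3 (O = 3 + (1/3)*(-2) = 3 - 2/3 = 7/3 ≈ 2.3333)
f(y, A) = A*(-5 + A) (f(y, A) = (-5 + A)*A = A*(-5 + A))
p(z, b) = 7/3 + b (p(z, b) = b + 7/3 = 7/3 + b)
t = 66 (t = 11*(-5 + 11) = 11*6 = 66)
U(C, r) = 66
sqrt(U(101, p(-14, -1)) - 18497) = sqrt(66 - 18497) = sqrt(-18431) = I*sqrt(18431)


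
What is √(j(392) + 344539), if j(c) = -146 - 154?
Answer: √344239 ≈ 586.72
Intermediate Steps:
j(c) = -300
√(j(392) + 344539) = √(-300 + 344539) = √344239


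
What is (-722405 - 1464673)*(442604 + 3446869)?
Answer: -8506580829894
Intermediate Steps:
(-722405 - 1464673)*(442604 + 3446869) = -2187078*3889473 = -8506580829894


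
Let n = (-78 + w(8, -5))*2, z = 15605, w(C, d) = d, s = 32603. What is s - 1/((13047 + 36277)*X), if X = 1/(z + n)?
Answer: 1608094933/49324 ≈ 32603.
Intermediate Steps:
n = -166 (n = (-78 - 5)*2 = -83*2 = -166)
X = 1/15439 (X = 1/(15605 - 166) = 1/15439 ≈ 6.4771e-5)
s - 1/((13047 + 36277)*X) = 32603 - 1/((13047 + 36277)*1/15439) = 32603 - 15439/49324 = 1608094933/49324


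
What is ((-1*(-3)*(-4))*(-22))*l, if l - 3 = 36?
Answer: 10296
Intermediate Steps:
l = 39 (l = 3 + 36 = 39)
((-1*(-3)*(-4))*(-22))*l = ((-1*(-3)*(-4))*(-22))*39 = ((3*(-4))*(-22))*39 = -12*(-22)*39 = 264*39 = 10296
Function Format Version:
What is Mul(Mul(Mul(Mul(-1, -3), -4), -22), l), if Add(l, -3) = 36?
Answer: 10296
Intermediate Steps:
l = 39 (l = Add(3, 36) = 39)
Mul(Mul(Mul(Mul(-1, -3), -4), -22), l) = Mul(Mul(Mul(Mul(-1, -3), -4), -22), 39) = Mul(Mul(Mul(3, -4), -22), 39) = Mul(Mul(-12, -22), 39) = Mul(264, 39) = 10296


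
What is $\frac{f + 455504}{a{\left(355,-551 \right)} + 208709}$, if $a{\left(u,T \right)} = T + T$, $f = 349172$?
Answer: $\frac{21748}{5611} \approx 3.876$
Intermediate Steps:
$a{\left(u,T \right)} = 2 T$
$\frac{f + 455504}{a{\left(355,-551 \right)} + 208709} = \frac{349172 + 455504}{2 \left(-551\right) + 208709} = \frac{804676}{-1102 + 208709} = \frac{804676}{207607} = 804676 \cdot \frac{1}{207607} = \frac{21748}{5611}$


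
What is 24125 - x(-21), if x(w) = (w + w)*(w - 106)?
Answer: 18791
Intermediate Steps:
x(w) = 2*w*(-106 + w) (x(w) = (2*w)*(-106 + w) = 2*w*(-106 + w))
24125 - x(-21) = 24125 - 2*(-21)*(-106 - 21) = 24125 - 2*(-21)*(-127) = 24125 - 1*5334 = 24125 - 5334 = 18791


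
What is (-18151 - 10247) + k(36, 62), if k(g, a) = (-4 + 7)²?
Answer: -28389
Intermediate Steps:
k(g, a) = 9 (k(g, a) = 3² = 9)
(-18151 - 10247) + k(36, 62) = (-18151 - 10247) + 9 = -28398 + 9 = -28389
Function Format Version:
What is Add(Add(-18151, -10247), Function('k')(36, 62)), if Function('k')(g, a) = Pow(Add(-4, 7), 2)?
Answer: -28389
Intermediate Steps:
Function('k')(g, a) = 9 (Function('k')(g, a) = Pow(3, 2) = 9)
Add(Add(-18151, -10247), Function('k')(36, 62)) = Add(Add(-18151, -10247), 9) = Add(-28398, 9) = -28389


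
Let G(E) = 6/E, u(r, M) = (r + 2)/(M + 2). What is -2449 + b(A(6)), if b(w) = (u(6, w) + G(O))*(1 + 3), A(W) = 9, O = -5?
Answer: -134799/55 ≈ -2450.9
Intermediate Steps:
u(r, M) = (2 + r)/(2 + M)
b(w) = -24/5 + 32/(2 + w) (b(w) = ((2 + 6)/(2 + w) + 6/(-5))*(1 + 3) = (8/(2 + w) + 6*(-⅕))*4 = (8/(2 + w) - 6/5)*4 = (-6/5 + 8/(2 + w))*4 = -24/5 + 32/(2 + w))
-2449 + b(A(6)) = -2449 + 8*(14 - 3*9)/(5*(2 + 9)) = -2449 + (8/5)*(14 - 27)/11 = -2449 + (8/5)*(1/11)*(-13) = -2449 - 104/55 = -134799/55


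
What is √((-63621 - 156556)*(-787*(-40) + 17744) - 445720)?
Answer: 4*I*√677402398 ≈ 1.0411e+5*I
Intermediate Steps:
√((-63621 - 156556)*(-787*(-40) + 17744) - 445720) = √(-220177*(31480 + 17744) - 445720) = √(-220177*49224 - 445720) = √(-10837992648 - 445720) = √(-10838438368) = 4*I*√677402398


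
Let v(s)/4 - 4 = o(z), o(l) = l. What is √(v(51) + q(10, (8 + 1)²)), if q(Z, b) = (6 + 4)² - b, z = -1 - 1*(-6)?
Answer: √55 ≈ 7.4162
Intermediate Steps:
z = 5 (z = -1 + 6 = 5)
v(s) = 36 (v(s) = 16 + 4*5 = 16 + 20 = 36)
q(Z, b) = 100 - b (q(Z, b) = 10² - b = 100 - b)
√(v(51) + q(10, (8 + 1)²)) = √(36 + (100 - (8 + 1)²)) = √(36 + (100 - 1*9²)) = √(36 + (100 - 1*81)) = √(36 + (100 - 81)) = √(36 + 19) = √55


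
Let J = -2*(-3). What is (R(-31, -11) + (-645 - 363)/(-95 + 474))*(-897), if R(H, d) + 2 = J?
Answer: -455676/379 ≈ -1202.3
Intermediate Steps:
J = 6
R(H, d) = 4 (R(H, d) = -2 + 6 = 4)
(R(-31, -11) + (-645 - 363)/(-95 + 474))*(-897) = (4 + (-645 - 363)/(-95 + 474))*(-897) = (4 - 1008/379)*(-897) = (508/379)*(-897) = -455676/379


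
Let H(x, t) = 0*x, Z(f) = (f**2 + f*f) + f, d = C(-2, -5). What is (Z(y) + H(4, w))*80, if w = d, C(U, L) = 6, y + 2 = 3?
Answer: 240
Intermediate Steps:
y = 1 (y = -2 + 3 = 1)
d = 6
w = 6
Z(f) = f + 2*f**2 (Z(f) = (f**2 + f**2) + f = 2*f**2 + f = f + 2*f**2)
H(x, t) = 0
(Z(y) + H(4, w))*80 = (1*(1 + 2*1) + 0)*80 = (1*(1 + 2) + 0)*80 = (1*3 + 0)*80 = (3 + 0)*80 = 3*80 = 240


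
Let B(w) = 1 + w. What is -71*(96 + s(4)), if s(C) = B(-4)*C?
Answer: -5964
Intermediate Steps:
s(C) = -3*C (s(C) = (1 - 4)*C = -3*C)
-71*(96 + s(4)) = -71*(96 - 3*4) = -71*(96 - 12) = -71*84 = -5964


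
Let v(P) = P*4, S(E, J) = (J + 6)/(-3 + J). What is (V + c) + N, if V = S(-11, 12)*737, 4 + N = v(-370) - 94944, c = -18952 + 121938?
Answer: 8032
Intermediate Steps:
c = 102986
S(E, J) = (6 + J)/(-3 + J)
v(P) = 4*P
N = -96428 (N = -4 + (4*(-370) - 94944) = -4 + (-1480 - 94944) = -4 - 96424 = -96428)
V = 1474 (V = ((6 + 12)/(-3 + 12))*737 = (18/9)*737 = ((⅑)*18)*737 = 2*737 = 1474)
(V + c) + N = (1474 + 102986) - 96428 = 104460 - 96428 = 8032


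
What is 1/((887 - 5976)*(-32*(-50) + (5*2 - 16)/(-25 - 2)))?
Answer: -9/73291778 ≈ -1.2280e-7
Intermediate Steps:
1/((887 - 5976)*(-32*(-50) + (5*2 - 16)/(-25 - 2))) = 1/((-5089)*(1600 + (10 - 16)/(-27))) = -1/(5089*(1600 - 6*(-1/27))) = -1/(5089*(1600 + 2/9)) = -1/(5089*14402/9) = -1/5089*9/14402 = -9/73291778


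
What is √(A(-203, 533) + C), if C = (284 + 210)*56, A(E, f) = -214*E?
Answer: √71106 ≈ 266.66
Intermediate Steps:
C = 27664 (C = 494*56 = 27664)
√(A(-203, 533) + C) = √(-214*(-203) + 27664) = √(43442 + 27664) = √71106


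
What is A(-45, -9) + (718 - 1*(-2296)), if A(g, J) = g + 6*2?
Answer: 2981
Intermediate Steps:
A(g, J) = 12 + g (A(g, J) = g + 12 = 12 + g)
A(-45, -9) + (718 - 1*(-2296)) = (12 - 45) + (718 - 1*(-2296)) = -33 + (718 + 2296) = -33 + 3014 = 2981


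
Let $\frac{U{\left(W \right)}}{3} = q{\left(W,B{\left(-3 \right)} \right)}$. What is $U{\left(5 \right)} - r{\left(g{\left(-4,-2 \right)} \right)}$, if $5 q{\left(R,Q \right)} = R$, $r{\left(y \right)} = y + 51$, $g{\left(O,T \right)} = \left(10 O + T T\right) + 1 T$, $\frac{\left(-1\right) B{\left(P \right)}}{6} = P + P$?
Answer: $-10$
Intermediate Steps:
$B{\left(P \right)} = - 12 P$ ($B{\left(P \right)} = - 6 \left(P + P\right) = - 6 \cdot 2 P = - 12 P$)
$g{\left(O,T \right)} = T + T^{2} + 10 O$ ($g{\left(O,T \right)} = \left(10 O + T^{2}\right) + T = \left(T^{2} + 10 O\right) + T = T + T^{2} + 10 O$)
$r{\left(y \right)} = 51 + y$
$q{\left(R,Q \right)} = \frac{R}{5}$
$U{\left(W \right)} = \frac{3 W}{5}$ ($U{\left(W \right)} = 3 \frac{W}{5} = \frac{3 W}{5}$)
$U{\left(5 \right)} - r{\left(g{\left(-4,-2 \right)} \right)} = \frac{3}{5} \cdot 5 - \left(51 + \left(-2 + \left(-2\right)^{2} + 10 \left(-4\right)\right)\right) = 3 - \left(51 - 38\right) = 3 - 13 = -10$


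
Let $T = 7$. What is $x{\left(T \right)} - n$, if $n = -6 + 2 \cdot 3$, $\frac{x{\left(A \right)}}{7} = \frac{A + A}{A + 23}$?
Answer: $\frac{49}{15} \approx 3.2667$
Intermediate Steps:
$x{\left(A \right)} = \frac{14 A}{23 + A}$ ($x{\left(A \right)} = 7 \frac{A + A}{A + 23} = 7 \frac{2 A}{23 + A} = \frac{14 A}{23 + A}$)
$n = 0$ ($n = -6 + 6 = 0$)
$x{\left(T \right)} - n = 14 \cdot 7 \frac{1}{23 + 7} - 0 = 14 \cdot 7 \cdot \frac{1}{30} + 0 = \frac{49}{15} + 0 = \frac{49}{15}$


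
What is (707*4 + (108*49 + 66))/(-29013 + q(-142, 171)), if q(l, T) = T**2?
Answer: 4093/114 ≈ 35.904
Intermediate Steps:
(707*4 + (108*49 + 66))/(-29013 + q(-142, 171)) = (707*4 + (108*49 + 66))/(-29013 + 171**2) = (2828 + (5292 + 66))/(-29013 + 29241) = (2828 + 5358)/228 = 8186*(1/228) = 4093/114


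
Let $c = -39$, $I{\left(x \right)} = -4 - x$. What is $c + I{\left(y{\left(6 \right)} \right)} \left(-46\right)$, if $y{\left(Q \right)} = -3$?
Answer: $7$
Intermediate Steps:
$c + I{\left(y{\left(6 \right)} \right)} \left(-46\right) = -39 + \left(-4 - -3\right) \left(-46\right) = -39 + \left(-4 + 3\right) \left(-46\right) = -39 - -46 = -39 + 46 = 7$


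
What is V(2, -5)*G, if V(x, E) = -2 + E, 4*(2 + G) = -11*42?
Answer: 1645/2 ≈ 822.50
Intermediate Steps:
G = -235/2 (G = -2 + (-11*42)/4 = -2 + (¼)*(-462) = -2 - 231/2 = -235/2 ≈ -117.50)
V(2, -5)*G = (-2 - 5)*(-235/2) = -7*(-235/2) = 1645/2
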